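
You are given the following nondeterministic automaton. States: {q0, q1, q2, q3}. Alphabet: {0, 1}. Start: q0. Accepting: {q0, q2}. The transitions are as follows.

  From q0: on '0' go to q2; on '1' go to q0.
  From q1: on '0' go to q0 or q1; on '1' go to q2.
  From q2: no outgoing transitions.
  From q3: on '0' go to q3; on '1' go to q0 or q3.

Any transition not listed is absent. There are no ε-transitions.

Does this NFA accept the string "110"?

Yes

Start in {q0}.
Read '1': q0→{q0}; now {q0}.
Read '1': q0→{q0}; now {q0}.
Read '0': q0→{q2}; now {q2}.
The final set {q2} contains the accepting state q2.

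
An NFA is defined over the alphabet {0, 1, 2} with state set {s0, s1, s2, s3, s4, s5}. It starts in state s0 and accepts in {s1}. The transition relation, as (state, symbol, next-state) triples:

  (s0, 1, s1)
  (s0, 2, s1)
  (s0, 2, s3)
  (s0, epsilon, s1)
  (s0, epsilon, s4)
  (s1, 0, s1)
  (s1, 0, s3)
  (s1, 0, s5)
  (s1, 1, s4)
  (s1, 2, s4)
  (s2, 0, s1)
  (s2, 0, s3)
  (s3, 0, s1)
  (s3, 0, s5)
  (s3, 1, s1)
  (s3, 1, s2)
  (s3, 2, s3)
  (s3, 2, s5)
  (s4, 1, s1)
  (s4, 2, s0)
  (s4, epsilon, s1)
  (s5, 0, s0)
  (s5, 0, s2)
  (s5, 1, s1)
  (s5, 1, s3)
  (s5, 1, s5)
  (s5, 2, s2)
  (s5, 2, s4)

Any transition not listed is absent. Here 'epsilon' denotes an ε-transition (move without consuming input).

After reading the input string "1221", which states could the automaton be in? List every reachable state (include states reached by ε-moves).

Start: ε-closure({s0}) = {s0, s1, s4}.
Read '1': {s0, s1, s4} → {s1, s4}.
Read '2': {s1, s4} → {s0, s1, s4}.
Read '2': {s0, s1, s4} → {s0, s1, s3, s4}.
Read '1': {s0, s1, s3, s4} → {s1, s2, s4}.

{s1, s2, s4}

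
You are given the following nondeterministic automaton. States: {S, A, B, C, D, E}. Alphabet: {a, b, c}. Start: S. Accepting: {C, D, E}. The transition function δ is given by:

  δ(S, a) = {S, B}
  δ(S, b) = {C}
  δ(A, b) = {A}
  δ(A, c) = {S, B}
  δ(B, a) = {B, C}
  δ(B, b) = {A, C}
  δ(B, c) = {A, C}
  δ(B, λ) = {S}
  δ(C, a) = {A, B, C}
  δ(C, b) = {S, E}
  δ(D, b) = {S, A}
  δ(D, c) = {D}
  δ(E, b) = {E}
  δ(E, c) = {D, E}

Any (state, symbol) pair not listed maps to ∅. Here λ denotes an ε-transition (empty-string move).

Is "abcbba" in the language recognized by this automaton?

No

Start in {S}.
Read 'a': S→{S, B}; now {S, B}.
Read 'b': S→{C}, B→{A, C}; now {A, C}.
Read 'c': A→{S, B}, C→∅; now {S, B}.
Read 'b': S→{C}, B→{A, C}; now {A, C}.
Read 'b': A→{A}, C→{S, E}; now {S, A, E}.
Read 'a': S→{S, B}, A→∅, E→∅; now {S, B}.
The final set {S, B} contains no accepting state.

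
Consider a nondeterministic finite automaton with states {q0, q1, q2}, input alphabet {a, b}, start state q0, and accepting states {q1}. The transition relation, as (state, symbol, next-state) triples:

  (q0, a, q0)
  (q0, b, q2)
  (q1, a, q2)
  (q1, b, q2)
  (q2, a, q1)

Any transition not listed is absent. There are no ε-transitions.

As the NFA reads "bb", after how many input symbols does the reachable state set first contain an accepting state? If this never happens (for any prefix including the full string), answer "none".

none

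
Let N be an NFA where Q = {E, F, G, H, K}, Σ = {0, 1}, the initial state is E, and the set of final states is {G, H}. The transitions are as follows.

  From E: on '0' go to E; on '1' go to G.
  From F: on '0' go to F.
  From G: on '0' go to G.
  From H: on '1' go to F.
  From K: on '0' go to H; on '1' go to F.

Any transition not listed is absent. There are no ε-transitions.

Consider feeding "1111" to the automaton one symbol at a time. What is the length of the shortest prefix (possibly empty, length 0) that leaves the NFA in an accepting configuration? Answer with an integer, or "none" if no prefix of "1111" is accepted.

Start in {E}.
Read '1': E→{G}; now {G}.
None of the earlier sets intersect F, but {G} does.

1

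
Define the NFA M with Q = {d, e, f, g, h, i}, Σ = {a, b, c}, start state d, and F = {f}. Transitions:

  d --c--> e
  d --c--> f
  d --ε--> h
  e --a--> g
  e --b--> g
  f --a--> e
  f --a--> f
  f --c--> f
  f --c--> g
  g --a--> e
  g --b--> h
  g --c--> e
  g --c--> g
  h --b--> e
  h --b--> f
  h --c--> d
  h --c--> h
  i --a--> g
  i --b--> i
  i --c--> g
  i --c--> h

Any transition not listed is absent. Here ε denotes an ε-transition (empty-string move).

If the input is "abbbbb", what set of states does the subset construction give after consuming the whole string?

Start: ε-closure({d}) = {d, h}.
Read 'a': d→∅, h→∅; now ∅.
The set is empty and remains empty for the remaining 5 symbols.

∅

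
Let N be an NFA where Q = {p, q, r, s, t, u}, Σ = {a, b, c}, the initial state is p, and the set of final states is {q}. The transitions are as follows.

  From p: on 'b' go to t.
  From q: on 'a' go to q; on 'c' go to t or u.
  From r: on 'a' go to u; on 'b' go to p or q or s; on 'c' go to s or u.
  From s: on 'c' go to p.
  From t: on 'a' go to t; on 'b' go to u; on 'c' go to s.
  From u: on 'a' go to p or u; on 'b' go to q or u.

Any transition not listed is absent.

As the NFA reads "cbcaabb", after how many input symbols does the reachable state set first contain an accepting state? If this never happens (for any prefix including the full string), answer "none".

Start in {p}.
Read 'c': p→∅; now ∅.
The set is empty and remains empty for the remaining 6 symbols.
No reachable set along the way intersects F.

none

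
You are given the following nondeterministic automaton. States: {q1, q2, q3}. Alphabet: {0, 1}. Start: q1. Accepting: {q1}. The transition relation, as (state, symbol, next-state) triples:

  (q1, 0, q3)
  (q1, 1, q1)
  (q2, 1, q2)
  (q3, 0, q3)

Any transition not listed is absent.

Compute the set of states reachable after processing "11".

{q1}

Start in {q1}.
Read '1': {q1} → {q1}.
Read '1': {q1} → {q1}.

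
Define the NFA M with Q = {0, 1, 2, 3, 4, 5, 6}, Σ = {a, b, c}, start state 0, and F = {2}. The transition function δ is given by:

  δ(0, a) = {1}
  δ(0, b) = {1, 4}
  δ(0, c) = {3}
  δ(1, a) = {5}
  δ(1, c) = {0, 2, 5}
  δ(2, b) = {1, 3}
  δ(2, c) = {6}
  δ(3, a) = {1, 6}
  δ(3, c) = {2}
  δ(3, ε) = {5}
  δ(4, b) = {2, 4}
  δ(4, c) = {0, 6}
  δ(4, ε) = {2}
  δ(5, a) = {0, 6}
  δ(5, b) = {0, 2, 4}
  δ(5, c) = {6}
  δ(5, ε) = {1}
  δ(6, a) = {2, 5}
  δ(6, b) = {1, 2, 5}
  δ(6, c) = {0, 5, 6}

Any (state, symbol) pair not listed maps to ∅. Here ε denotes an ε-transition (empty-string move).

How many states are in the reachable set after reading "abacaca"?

0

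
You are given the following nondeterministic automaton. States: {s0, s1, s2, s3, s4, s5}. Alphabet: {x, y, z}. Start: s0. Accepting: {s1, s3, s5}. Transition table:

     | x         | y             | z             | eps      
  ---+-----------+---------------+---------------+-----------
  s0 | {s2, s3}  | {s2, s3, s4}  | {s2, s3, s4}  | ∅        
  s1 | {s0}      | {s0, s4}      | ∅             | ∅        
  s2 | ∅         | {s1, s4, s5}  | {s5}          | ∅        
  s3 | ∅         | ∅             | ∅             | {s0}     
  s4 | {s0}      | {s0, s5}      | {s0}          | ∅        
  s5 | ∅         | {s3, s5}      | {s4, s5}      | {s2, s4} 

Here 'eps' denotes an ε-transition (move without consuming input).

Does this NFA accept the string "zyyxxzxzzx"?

Yes

Start in {s0}.
Read 'z': {s0} → {s0, s2, s3, s4}.
Read 'y': {s0, s2, s3, s4} → {s0, s1, s2, s3, s4, s5}.
Read 'y': {s0, s1, s2, s3, s4, s5} → {s0, s1, s2, s3, s4, s5}.
Read 'x': {s0, s1, s2, s3, s4, s5} → {s0, s2, s3}.
Read 'x': {s0, s2, s3} → {s0, s2, s3}.
Read 'z': {s0, s2, s3} → {s0, s2, s3, s4, s5}.
Read 'x': {s0, s2, s3, s4, s5} → {s0, s2, s3}.
Read 'z': {s0, s2, s3} → {s0, s2, s3, s4, s5}.
Read 'z': {s0, s2, s3, s4, s5} → {s0, s2, s3, s4, s5}.
Read 'x': {s0, s2, s3, s4, s5} → {s0, s2, s3}.
The final set {s0, s2, s3} contains the accepting state s3.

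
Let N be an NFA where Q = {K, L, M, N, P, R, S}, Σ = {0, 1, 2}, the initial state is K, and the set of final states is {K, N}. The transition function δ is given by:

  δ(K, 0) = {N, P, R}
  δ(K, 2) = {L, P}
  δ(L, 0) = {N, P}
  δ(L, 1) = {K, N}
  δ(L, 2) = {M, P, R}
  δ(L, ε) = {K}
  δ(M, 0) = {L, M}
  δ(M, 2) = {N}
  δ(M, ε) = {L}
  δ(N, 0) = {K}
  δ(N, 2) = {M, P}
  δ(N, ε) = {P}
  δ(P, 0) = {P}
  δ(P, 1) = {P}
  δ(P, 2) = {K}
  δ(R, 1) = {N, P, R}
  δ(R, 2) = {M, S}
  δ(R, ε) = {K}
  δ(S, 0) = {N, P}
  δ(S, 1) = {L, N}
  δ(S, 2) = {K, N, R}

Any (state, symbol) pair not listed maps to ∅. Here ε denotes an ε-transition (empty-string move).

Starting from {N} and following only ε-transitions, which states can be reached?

Begin with {N}.
ε-move N → P; add P.

{N, P}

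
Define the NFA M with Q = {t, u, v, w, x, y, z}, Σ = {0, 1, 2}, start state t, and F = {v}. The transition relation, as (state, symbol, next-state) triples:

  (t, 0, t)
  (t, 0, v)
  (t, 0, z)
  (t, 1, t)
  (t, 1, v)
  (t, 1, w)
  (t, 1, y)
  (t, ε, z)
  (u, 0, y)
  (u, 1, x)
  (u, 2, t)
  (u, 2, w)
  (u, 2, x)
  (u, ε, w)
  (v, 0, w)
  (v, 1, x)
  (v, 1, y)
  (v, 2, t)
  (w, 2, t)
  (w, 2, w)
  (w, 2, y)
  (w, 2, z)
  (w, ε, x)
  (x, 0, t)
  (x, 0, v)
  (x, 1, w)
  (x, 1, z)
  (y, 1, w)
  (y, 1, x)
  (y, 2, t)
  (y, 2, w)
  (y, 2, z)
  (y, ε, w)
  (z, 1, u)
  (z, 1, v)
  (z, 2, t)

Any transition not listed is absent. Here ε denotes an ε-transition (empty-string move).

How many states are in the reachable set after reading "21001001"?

7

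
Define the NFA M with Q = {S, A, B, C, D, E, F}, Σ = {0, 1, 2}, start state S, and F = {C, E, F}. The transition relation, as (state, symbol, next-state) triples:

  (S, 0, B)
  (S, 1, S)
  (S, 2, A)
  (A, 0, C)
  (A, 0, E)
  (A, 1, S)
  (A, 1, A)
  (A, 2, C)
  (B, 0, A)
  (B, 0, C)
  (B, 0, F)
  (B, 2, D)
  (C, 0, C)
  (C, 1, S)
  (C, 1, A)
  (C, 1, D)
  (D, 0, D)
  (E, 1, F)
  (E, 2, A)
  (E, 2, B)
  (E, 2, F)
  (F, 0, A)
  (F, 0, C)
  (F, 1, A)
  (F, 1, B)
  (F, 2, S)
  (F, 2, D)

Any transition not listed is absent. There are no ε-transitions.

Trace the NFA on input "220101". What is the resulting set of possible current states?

{S, A, D, F}

Start in {S}.
Read '2': {S} → {A}.
Read '2': {A} → {C}.
Read '0': {C} → {C}.
Read '1': {C} → {S, A, D}.
Read '0': {S, A, D} → {B, C, D, E}.
Read '1': {B, C, D, E} → {S, A, D, F}.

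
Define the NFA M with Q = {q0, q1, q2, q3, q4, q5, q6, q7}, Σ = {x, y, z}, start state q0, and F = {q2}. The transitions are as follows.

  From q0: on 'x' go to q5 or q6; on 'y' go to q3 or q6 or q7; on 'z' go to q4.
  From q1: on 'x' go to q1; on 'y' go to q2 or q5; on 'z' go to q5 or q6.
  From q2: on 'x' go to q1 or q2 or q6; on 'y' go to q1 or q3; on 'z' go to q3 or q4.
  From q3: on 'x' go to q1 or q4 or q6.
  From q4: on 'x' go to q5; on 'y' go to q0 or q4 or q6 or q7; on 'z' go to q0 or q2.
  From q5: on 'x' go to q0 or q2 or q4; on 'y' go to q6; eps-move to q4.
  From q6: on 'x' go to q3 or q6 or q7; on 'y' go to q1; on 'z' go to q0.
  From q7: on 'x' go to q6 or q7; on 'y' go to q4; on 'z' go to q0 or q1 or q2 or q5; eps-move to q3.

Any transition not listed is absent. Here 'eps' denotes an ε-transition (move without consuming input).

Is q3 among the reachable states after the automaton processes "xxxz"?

Yes

Start in {q0}.
Read 'x': q0→{q5, q6}; union {q5, q6}; ε-closure = {q4, q5, q6}.
Read 'x': q4→{q5}, q5→{q0, q2, q4}, q6→{q3, q6, q7}; now {q0, q2, q3, q4, q5, q6, q7}.
Read 'x': q0→{q5, q6}, q2→{q1, q2, q6}, q3→{q1, q4, q6}, q4→{q5}, q5→{q0, q2, q4}, q6→{q3, q6, q7}, q7→{q6, q7}; now {q0, q1, q2, q3, q4, q5, q6, q7}.
Read 'z': q0→{q4}, q1→{q5, q6}, q2→{q3, q4}, q3→∅, q4→{q0, q2}, q5→∅, q6→{q0}, q7→{q0, q1, q2, q5}; now {q0, q1, q2, q3, q4, q5, q6}.
State q3 is in {q0, q1, q2, q3, q4, q5, q6}.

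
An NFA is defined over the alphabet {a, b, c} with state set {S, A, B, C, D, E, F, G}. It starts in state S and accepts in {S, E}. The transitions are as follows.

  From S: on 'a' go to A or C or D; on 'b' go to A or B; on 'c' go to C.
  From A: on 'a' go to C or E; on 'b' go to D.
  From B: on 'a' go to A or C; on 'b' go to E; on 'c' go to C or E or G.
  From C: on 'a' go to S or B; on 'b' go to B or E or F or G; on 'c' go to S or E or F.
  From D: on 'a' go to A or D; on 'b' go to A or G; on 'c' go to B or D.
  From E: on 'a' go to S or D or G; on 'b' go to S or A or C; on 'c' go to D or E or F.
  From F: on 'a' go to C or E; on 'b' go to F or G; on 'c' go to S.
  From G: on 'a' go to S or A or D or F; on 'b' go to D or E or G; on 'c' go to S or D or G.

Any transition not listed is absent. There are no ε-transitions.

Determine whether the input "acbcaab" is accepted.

Yes

Start in {S}.
Read 'a': S→{A, C, D}; now {A, C, D}.
Read 'c': A→∅, C→{S, E, F}, D→{B, D}; now {S, B, D, E, F}.
Read 'b': S→{A, B}, B→{E}, D→{A, G}, E→{S, A, C}, F→{F, G}; now {S, A, B, C, E, F, G}.
Read 'c': S→{C}, A→∅, B→{C, E, G}, C→{S, E, F}, E→{D, E, F}, F→{S}, G→{S, D, G}; now {S, C, D, E, F, G}.
Read 'a': S→{A, C, D}, C→{S, B}, D→{A, D}, E→{S, D, G}, F→{C, E}, G→{S, A, D, F}; now {S, A, B, C, D, E, F, G}.
Read 'a': S→{A, C, D}, A→{C, E}, B→{A, C}, C→{S, B}, D→{A, D}, E→{S, D, G}, F→{C, E}, G→{S, A, D, F}; now {S, A, B, C, D, E, F, G}.
Read 'b': S→{A, B}, A→{D}, B→{E}, C→{B, E, F, G}, D→{A, G}, E→{S, A, C}, F→{F, G}, G→{D, E, G}; now {S, A, B, C, D, E, F, G}.
The final set {S, A, B, C, D, E, F, G} contains the accepting states S, E.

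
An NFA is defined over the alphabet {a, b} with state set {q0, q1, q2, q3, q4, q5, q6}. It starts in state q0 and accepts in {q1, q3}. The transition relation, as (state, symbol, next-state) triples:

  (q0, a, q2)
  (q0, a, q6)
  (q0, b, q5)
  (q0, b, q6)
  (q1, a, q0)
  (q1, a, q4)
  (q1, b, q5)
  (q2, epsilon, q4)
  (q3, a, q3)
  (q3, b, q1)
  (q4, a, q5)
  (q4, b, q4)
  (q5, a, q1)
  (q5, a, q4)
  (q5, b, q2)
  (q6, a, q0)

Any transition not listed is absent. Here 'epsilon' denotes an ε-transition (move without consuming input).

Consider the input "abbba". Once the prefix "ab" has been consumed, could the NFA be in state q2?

No

Start in {q0}.
Read 'a': q0→{q2, q6}; union {q2, q6}; ε-closure = {q2, q4, q6}.
Read 'b': q2→∅, q4→{q4}, q6→∅; now {q4}.
State q2 is not in {q4}.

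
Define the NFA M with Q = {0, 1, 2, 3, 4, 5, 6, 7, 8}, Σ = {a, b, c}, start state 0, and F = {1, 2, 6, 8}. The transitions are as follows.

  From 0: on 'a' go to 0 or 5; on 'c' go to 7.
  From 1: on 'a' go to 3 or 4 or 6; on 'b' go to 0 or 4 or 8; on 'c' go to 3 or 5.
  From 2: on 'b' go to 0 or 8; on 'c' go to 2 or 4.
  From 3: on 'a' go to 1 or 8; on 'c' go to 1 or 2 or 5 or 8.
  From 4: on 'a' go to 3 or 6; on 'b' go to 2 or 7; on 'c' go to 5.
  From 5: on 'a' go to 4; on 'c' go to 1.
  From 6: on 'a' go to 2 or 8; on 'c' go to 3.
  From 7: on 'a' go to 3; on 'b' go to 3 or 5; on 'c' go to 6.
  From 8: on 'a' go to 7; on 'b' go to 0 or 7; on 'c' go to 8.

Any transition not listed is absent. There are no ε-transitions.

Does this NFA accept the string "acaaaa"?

Start in {0}.
Read 'a': {0} → {0, 5}.
Read 'c': {0, 5} → {1, 7}.
Read 'a': {1, 7} → {3, 4, 6}.
Read 'a': {3, 4, 6} → {1, 2, 3, 6, 8}.
Read 'a': {1, 2, 3, 6, 8} → {1, 2, 3, 4, 6, 7, 8}.
Read 'a': {1, 2, 3, 4, 6, 7, 8} → {1, 2, 3, 4, 6, 7, 8}.
The final set {1, 2, 3, 4, 6, 7, 8} contains the accepting states 1, 2, 6, 8.

Yes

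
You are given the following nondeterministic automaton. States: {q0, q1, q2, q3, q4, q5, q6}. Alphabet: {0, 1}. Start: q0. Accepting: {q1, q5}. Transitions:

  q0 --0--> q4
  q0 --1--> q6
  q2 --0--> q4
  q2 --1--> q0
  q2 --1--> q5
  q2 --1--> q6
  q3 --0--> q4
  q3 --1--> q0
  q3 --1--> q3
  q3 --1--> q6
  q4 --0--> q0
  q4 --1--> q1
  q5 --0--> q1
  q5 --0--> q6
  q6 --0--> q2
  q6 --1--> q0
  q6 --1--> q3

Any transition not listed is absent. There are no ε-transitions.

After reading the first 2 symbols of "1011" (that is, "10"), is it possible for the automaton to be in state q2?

Start in {q0}.
Read '1': q0→{q6}; now {q6}.
Read '0': q6→{q2}; now {q2}.
State q2 is in {q2}.

Yes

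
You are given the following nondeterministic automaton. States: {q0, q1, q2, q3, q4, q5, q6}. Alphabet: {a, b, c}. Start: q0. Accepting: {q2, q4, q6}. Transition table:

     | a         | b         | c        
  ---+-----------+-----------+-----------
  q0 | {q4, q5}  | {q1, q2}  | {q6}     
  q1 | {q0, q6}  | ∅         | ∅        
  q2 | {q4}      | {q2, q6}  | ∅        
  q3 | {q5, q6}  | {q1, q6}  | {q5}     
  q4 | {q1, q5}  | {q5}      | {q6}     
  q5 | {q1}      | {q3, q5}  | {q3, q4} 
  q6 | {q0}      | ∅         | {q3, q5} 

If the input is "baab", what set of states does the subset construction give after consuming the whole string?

Start in {q0}.
Read 'b': q0→{q1, q2}; now {q1, q2}.
Read 'a': q1→{q0, q6}, q2→{q4}; now {q0, q4, q6}.
Read 'a': q0→{q4, q5}, q4→{q1, q5}, q6→{q0}; now {q0, q1, q4, q5}.
Read 'b': q0→{q1, q2}, q1→∅, q4→{q5}, q5→{q3, q5}; now {q1, q2, q3, q5}.

{q1, q2, q3, q5}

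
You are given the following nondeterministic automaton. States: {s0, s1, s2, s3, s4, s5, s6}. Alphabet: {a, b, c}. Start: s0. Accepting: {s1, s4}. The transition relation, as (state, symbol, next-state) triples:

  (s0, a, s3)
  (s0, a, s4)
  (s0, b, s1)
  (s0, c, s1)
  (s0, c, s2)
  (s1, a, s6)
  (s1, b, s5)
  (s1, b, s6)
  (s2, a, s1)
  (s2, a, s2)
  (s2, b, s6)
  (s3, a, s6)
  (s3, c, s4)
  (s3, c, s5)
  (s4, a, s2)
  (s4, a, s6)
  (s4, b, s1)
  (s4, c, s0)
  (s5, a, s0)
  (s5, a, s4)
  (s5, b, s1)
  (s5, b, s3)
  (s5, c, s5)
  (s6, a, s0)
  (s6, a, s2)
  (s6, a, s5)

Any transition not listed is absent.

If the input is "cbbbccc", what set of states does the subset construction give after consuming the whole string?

{s5}

Start in {s0}.
Read 'c': s0→{s1, s2}; now {s1, s2}.
Read 'b': s1→{s5, s6}, s2→{s6}; now {s5, s6}.
Read 'b': s5→{s1, s3}, s6→∅; now {s1, s3}.
Read 'b': s1→{s5, s6}, s3→∅; now {s5, s6}.
Read 'c': s5→{s5}, s6→∅; now {s5}.
Read 'c': s5→{s5}; now {s5}.
Read 'c': s5→{s5}; now {s5}.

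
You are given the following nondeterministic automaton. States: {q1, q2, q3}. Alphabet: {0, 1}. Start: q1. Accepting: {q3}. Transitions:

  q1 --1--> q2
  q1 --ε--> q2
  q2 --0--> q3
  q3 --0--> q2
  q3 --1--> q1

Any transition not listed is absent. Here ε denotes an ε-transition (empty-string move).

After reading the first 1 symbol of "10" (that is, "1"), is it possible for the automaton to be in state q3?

Start: ε-closure({q1}) = {q1, q2}.
Read '1': {q1, q2} → {q2}.
State q3 is not in {q2}.

No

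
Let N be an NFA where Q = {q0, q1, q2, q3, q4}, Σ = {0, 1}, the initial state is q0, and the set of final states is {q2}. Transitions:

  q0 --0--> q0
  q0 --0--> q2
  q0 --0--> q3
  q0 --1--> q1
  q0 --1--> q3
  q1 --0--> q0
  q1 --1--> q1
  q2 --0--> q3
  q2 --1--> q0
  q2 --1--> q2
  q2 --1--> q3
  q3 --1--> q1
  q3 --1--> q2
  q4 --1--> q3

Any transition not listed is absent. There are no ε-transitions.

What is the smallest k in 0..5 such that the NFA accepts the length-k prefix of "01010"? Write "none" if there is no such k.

Start in {q0}.
Read '0': q0→{q0, q2, q3}; now {q0, q2, q3}.
None of the earlier sets intersect F, but {q0, q2, q3} does.

1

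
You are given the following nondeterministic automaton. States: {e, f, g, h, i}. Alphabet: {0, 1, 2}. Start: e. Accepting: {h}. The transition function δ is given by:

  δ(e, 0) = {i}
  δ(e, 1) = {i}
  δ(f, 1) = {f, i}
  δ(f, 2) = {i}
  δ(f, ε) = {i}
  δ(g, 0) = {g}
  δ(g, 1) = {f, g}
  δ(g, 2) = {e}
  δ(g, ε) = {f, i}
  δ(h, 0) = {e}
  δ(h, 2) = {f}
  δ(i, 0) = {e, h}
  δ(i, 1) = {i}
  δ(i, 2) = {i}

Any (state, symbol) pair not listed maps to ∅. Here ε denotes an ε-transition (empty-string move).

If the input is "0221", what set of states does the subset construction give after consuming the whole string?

{i}

Start in {e}.
Read '0': e→{i}; now {i}.
Read '2': i→{i}; now {i}.
Read '2': i→{i}; now {i}.
Read '1': i→{i}; now {i}.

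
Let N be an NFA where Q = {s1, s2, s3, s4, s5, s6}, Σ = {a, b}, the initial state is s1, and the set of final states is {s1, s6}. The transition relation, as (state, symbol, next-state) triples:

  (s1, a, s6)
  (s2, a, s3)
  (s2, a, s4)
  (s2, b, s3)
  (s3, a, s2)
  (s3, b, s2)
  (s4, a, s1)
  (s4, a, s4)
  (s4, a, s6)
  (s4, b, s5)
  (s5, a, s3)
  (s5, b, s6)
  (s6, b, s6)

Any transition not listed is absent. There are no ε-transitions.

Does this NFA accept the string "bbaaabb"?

No

Start in {s1}.
Read 'b': {s1} → ∅.
The set is empty and remains empty for the remaining 6 symbols.
The final set ∅ contains no accepting state.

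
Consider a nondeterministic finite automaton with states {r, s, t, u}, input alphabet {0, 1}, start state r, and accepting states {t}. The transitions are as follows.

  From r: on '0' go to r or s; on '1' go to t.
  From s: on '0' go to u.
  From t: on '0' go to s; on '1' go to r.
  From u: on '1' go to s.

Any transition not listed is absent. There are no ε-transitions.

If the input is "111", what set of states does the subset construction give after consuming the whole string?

Start in {r}.
Read '1': {r} → {t}.
Read '1': {t} → {r}.
Read '1': {r} → {t}.

{t}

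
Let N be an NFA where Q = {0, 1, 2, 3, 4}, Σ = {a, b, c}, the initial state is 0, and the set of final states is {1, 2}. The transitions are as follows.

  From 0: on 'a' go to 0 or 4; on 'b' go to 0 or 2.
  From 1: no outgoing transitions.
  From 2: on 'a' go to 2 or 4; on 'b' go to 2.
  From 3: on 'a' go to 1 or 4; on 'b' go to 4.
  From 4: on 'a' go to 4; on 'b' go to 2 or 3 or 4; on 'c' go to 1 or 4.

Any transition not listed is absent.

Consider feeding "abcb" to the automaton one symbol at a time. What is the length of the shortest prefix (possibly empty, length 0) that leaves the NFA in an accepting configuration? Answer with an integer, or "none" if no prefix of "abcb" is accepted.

Start in {0}.
Read 'a': {0} → {0, 4}.
Read 'b': {0, 4} → {0, 2, 3, 4}.
None of the earlier sets intersect F, but {0, 2, 3, 4} does.

2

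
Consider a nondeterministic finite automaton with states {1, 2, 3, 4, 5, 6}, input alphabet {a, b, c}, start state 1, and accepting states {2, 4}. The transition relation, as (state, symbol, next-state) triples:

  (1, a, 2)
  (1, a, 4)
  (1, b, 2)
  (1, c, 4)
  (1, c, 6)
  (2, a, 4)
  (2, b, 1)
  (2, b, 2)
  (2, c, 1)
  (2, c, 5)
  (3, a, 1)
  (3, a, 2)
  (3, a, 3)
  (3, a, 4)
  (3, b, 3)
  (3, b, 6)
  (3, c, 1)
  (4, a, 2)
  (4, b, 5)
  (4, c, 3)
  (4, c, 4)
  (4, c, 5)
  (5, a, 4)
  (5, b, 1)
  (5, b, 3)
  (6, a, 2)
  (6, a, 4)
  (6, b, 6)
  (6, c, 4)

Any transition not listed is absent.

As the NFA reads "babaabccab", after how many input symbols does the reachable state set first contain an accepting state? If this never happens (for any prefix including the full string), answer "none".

Start in {1}.
Read 'b': {1} → {2}.
None of the earlier sets intersect F, but {2} does.

1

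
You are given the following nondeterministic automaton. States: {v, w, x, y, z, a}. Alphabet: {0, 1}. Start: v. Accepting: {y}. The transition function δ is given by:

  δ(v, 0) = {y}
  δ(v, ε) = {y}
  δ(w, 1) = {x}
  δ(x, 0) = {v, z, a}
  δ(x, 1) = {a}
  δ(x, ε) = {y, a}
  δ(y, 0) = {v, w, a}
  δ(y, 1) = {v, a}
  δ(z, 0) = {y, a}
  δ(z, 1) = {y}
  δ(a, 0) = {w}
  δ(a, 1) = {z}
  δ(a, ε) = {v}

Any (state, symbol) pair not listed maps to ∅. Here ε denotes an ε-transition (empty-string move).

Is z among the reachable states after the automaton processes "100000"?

No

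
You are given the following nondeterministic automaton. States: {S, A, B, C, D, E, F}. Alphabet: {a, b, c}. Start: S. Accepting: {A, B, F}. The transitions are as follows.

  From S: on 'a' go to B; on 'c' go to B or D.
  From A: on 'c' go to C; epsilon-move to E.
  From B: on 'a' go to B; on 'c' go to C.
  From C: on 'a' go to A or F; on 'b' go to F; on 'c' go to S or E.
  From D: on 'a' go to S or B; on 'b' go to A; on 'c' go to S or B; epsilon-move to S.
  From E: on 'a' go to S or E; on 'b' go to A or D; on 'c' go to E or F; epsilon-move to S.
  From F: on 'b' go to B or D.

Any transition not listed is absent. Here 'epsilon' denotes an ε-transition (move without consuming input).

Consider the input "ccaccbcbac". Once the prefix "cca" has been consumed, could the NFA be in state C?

No

Start in {S}.
Read 'c': {S} → {S, B, D}.
Read 'c': {S, B, D} → {S, B, C, D}.
Read 'a': {S, B, C, D} → {S, A, B, E, F}.
State C is not in {S, A, B, E, F}.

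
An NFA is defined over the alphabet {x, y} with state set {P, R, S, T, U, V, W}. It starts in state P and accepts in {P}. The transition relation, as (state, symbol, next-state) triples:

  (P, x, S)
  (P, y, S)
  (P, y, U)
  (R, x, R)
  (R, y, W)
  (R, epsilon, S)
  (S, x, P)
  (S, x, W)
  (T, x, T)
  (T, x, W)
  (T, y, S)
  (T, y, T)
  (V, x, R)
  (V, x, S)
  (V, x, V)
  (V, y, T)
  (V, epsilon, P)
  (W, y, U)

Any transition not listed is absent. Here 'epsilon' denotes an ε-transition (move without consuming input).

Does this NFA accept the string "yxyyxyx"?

Start in {P}.
Read 'y': {P} → {S, U}.
Read 'x': {S, U} → {P, W}.
Read 'y': {P, W} → {S, U}.
Read 'y': {S, U} → ∅.
The set is empty and remains empty for the remaining 3 symbols.
The final set ∅ contains no accepting state.

No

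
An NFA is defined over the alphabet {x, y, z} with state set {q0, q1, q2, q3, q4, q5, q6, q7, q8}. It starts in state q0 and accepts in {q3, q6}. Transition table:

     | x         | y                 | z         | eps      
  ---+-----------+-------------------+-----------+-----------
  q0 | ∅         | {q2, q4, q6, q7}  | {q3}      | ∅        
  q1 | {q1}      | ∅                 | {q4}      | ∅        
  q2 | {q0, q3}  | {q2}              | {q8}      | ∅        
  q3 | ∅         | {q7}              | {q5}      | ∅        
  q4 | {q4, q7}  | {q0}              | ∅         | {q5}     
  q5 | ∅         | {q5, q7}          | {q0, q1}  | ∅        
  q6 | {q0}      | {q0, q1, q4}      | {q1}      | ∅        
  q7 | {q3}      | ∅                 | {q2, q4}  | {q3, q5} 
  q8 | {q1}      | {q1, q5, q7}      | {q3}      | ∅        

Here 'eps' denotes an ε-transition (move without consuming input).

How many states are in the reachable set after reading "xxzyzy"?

0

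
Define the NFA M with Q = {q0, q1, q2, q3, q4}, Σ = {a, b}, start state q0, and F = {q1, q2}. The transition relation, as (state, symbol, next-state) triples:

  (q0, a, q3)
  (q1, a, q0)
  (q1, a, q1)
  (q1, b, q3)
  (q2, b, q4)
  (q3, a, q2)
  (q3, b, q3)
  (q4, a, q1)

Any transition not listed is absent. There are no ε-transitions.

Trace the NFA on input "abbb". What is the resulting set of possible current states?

{q3}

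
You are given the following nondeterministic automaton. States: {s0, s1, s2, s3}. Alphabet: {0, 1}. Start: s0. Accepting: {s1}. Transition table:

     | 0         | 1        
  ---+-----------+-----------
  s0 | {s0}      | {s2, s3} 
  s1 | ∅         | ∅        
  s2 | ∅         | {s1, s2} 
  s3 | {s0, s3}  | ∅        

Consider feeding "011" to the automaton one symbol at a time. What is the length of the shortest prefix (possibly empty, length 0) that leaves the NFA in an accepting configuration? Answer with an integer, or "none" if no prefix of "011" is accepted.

Start in {s0}.
Read '0': s0→{s0}; now {s0}.
Read '1': s0→{s2, s3}; now {s2, s3}.
Read '1': s2→{s1, s2}, s3→∅; now {s1, s2}.
None of the earlier sets intersect F, but {s1, s2} does.

3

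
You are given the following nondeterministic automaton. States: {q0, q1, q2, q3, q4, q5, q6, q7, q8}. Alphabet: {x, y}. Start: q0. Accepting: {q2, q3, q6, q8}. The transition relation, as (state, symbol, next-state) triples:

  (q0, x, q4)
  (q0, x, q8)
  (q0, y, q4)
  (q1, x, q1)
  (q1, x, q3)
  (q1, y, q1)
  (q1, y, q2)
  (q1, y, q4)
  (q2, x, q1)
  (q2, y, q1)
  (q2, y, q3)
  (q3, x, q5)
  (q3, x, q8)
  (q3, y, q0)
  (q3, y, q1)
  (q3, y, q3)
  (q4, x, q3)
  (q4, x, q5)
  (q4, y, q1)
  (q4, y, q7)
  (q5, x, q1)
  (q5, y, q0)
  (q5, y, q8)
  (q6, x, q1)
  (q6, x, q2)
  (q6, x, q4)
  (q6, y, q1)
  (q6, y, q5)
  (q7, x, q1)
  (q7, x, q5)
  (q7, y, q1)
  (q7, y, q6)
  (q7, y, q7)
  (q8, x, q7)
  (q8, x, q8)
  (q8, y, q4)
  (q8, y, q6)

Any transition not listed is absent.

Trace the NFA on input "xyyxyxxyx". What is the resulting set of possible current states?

{q1, q2, q3, q4, q5, q7, q8}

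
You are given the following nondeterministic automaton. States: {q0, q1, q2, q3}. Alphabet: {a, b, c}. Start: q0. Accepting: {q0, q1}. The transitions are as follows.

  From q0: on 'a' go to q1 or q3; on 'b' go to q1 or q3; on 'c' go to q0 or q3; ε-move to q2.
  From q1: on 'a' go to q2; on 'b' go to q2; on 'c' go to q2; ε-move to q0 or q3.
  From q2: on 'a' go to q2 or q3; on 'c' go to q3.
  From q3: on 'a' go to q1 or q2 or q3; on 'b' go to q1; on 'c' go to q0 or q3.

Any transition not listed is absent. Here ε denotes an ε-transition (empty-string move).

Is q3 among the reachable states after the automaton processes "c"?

Start: ε-closure({q0}) = {q0, q2}.
Read 'c': {q0, q2} → {q0, q2, q3}.
State q3 is in {q0, q2, q3}.

Yes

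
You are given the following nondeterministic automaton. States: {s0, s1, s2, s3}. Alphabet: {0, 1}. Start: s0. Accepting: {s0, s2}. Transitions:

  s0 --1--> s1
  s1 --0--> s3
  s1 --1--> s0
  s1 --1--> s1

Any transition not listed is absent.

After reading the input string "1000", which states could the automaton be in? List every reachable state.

Start in {s0}.
Read '1': {s0} → {s1}.
Read '0': {s1} → {s3}.
Read '0': {s3} → ∅.
The set is empty and remains empty for the remaining 1 symbol.

∅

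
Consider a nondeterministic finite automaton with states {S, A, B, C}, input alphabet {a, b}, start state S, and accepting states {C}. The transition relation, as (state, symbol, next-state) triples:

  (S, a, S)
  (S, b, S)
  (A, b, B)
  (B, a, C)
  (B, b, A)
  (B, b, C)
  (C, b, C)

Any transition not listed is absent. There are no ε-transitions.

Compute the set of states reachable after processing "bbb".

{S}

Start in {S}.
Read 'b': S→{S}; now {S}.
Read 'b': S→{S}; now {S}.
Read 'b': S→{S}; now {S}.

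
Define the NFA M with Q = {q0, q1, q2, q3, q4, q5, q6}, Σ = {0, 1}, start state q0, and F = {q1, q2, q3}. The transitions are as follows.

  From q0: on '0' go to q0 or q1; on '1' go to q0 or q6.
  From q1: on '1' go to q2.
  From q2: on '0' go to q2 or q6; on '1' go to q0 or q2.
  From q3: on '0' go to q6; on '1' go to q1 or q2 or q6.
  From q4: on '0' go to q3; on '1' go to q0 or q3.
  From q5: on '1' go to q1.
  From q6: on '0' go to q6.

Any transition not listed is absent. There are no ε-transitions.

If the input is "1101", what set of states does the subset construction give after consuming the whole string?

{q0, q2, q6}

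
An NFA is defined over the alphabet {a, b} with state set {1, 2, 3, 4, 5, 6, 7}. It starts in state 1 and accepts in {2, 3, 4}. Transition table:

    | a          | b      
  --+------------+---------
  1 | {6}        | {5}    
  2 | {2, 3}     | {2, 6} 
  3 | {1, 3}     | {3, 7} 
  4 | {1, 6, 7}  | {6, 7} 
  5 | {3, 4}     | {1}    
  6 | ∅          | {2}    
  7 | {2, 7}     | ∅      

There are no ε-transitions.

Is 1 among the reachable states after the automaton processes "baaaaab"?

No

Start in {1}.
Read 'b': {1} → {5}.
Read 'a': {5} → {3, 4}.
Read 'a': {3, 4} → {1, 3, 6, 7}.
Read 'a': {1, 3, 6, 7} → {1, 2, 3, 6, 7}.
Read 'a': {1, 2, 3, 6, 7} → {1, 2, 3, 6, 7}.
Read 'a': {1, 2, 3, 6, 7} → {1, 2, 3, 6, 7}.
Read 'b': {1, 2, 3, 6, 7} → {2, 3, 5, 6, 7}.
State 1 is not in {2, 3, 5, 6, 7}.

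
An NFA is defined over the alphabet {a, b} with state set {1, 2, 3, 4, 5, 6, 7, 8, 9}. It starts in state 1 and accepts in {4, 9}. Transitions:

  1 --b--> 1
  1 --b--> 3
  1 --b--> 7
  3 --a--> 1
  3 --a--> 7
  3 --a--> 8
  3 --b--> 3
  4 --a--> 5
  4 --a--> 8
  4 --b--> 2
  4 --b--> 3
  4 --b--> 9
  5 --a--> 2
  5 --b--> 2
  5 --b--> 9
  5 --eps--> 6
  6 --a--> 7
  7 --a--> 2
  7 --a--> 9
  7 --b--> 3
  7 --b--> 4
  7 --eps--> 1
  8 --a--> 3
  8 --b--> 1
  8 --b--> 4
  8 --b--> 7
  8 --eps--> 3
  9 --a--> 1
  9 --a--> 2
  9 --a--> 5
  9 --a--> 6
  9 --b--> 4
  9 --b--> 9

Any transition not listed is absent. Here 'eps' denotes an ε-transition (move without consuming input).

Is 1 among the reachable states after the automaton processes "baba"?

Yes

Start in {1}.
Read 'b': {1} → {1, 3, 7}.
Read 'a': {1, 3, 7} → {1, 2, 3, 7, 8, 9}.
Read 'b': {1, 2, 3, 7, 8, 9} → {1, 3, 4, 7, 9}.
Read 'a': {1, 3, 4, 7, 9} → {1, 2, 3, 5, 6, 7, 8, 9}.
State 1 is in {1, 2, 3, 5, 6, 7, 8, 9}.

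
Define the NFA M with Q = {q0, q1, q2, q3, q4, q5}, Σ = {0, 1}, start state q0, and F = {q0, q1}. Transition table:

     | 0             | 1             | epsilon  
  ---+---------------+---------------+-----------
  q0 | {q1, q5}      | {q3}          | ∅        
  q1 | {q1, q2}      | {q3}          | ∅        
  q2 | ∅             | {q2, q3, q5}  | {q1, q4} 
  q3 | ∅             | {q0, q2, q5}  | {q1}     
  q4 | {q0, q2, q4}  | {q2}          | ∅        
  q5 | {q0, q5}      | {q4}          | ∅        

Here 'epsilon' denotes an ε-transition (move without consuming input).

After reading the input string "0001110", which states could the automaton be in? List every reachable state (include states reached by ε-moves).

{q0, q1, q2, q4, q5}

Start in {q0}.
Read '0': q0→{q1, q5}; now {q1, q5}.
Read '0': q1→{q1, q2}, q5→{q0, q5}; union {q0, q1, q2, q5}; ε-closure = {q0, q1, q2, q4, q5}.
Read '0': q0→{q1, q5}, q1→{q1, q2}, q2→∅, q4→{q0, q2, q4}, q5→{q0, q5}; now {q0, q1, q2, q4, q5}.
Read '1': q0→{q3}, q1→{q3}, q2→{q2, q3, q5}, q4→{q2}, q5→{q4}; union {q2, q3, q4, q5}; ε-closure = {q1, q2, q3, q4, q5}.
Read '1': q1→{q3}, q2→{q2, q3, q5}, q3→{q0, q2, q5}, q4→{q2}, q5→{q4}; union {q0, q2, q3, q4, q5}; ε-closure = {q0, q1, q2, q3, q4, q5}.
Read '1': q0→{q3}, q1→{q3}, q2→{q2, q3, q5}, q3→{q0, q2, q5}, q4→{q2}, q5→{q4}; union {q0, q2, q3, q4, q5}; ε-closure = {q0, q1, q2, q3, q4, q5}.
Read '0': q0→{q1, q5}, q1→{q1, q2}, q2→∅, q3→∅, q4→{q0, q2, q4}, q5→{q0, q5}; now {q0, q1, q2, q4, q5}.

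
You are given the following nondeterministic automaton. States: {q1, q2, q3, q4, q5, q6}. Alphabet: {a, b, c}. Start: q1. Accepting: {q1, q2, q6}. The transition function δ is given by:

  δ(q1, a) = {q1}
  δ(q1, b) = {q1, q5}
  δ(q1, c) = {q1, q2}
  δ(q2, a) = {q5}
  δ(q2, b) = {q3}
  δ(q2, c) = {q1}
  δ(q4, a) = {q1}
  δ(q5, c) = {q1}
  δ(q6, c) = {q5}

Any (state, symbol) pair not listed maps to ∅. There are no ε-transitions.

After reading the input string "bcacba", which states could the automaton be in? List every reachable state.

Start in {q1}.
Read 'b': q1→{q1, q5}; now {q1, q5}.
Read 'c': q1→{q1, q2}, q5→{q1}; now {q1, q2}.
Read 'a': q1→{q1}, q2→{q5}; now {q1, q5}.
Read 'c': q1→{q1, q2}, q5→{q1}; now {q1, q2}.
Read 'b': q1→{q1, q5}, q2→{q3}; now {q1, q3, q5}.
Read 'a': q1→{q1}, q3→∅, q5→∅; now {q1}.

{q1}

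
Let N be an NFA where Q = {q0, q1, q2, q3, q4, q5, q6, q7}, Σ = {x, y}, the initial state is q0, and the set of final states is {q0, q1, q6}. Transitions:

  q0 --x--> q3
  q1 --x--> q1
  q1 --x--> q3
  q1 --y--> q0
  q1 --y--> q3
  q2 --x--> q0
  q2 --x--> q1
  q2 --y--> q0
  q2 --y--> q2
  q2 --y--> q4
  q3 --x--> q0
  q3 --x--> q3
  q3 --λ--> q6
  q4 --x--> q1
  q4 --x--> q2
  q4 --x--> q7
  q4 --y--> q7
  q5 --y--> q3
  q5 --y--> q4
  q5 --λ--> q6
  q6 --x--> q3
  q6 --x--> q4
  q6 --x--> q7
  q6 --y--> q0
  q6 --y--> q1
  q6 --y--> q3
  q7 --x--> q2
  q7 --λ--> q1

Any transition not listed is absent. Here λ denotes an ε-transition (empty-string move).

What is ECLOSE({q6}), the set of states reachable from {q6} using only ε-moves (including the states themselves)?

Begin with {q6}.
No ε-moves leave this set, so the closure equals the set itself.

{q6}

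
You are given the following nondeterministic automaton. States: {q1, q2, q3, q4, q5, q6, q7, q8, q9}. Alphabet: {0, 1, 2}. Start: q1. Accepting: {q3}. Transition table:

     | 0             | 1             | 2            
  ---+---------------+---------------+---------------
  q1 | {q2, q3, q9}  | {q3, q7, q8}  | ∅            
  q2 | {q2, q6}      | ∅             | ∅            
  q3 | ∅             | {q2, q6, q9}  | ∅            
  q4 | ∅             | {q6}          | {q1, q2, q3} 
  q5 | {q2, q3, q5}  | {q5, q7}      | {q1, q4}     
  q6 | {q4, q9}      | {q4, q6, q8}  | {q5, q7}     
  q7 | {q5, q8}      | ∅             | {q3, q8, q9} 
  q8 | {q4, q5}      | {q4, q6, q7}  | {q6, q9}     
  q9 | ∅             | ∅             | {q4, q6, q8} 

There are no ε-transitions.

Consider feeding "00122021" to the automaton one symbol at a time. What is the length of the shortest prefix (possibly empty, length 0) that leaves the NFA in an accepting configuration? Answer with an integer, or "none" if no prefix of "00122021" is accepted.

1

Start in {q1}.
Read '0': q1→{q2, q3, q9}; now {q2, q3, q9}.
None of the earlier sets intersect F, but {q2, q3, q9} does.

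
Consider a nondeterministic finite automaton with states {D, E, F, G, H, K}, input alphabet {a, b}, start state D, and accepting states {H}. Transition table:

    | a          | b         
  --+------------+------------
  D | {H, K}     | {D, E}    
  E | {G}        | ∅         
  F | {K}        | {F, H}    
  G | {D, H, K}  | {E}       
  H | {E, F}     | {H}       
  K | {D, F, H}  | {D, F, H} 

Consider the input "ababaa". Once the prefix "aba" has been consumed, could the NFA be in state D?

No

Start in {D}.
Read 'a': {D} → {H, K}.
Read 'b': {H, K} → {D, F, H}.
Read 'a': {D, F, H} → {E, F, H, K}.
State D is not in {E, F, H, K}.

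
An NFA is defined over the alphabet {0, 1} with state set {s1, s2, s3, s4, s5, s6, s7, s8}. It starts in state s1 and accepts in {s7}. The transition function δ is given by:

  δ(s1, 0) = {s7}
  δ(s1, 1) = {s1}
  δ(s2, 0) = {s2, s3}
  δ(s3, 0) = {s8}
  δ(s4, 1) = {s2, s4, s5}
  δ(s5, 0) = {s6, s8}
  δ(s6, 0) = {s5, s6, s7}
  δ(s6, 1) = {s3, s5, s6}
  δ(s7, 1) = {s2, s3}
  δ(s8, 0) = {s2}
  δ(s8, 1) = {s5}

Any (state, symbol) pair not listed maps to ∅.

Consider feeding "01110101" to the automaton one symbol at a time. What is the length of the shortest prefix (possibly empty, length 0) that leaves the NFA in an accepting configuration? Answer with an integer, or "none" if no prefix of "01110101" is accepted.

1

Start in {s1}.
Read '0': {s1} → {s7}.
None of the earlier sets intersect F, but {s7} does.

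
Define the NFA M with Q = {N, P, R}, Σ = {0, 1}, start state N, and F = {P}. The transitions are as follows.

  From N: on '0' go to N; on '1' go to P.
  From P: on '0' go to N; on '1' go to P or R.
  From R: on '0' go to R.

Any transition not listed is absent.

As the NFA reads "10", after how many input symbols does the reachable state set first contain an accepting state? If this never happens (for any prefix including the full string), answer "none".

Start in {N}.
Read '1': N→{P}; now {P}.
None of the earlier sets intersect F, but {P} does.

1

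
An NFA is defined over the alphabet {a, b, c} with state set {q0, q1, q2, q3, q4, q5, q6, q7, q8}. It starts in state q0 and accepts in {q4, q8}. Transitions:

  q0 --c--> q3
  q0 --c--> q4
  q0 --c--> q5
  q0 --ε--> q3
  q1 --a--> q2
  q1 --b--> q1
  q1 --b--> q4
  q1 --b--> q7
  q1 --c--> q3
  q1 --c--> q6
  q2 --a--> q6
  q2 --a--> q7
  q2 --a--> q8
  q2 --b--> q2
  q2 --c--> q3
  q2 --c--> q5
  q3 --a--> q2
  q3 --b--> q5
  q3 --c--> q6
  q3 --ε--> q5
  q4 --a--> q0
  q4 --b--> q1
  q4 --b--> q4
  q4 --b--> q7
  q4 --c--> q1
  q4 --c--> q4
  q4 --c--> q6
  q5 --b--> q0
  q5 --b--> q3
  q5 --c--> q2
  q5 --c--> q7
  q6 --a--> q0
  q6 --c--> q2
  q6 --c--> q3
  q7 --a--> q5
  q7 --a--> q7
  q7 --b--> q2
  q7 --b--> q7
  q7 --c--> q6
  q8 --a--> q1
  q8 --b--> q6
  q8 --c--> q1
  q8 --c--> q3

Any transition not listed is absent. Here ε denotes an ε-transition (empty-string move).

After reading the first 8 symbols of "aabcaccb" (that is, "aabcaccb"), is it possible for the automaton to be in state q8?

No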